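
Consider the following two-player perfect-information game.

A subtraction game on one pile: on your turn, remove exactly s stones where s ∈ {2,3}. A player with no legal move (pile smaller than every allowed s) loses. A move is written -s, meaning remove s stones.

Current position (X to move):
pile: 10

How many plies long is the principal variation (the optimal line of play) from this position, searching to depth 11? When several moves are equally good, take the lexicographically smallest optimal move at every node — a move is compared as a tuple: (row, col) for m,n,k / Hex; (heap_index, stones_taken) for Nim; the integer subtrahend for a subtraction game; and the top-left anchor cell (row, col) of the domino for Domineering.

PV length from [10]: 4 plies

ply 1, X at 10 | -2=-1→8*; -3=-1→7
ply 2, O at 8 | -2=+1→6*; -3=+1→5
ply 3, X at 6 | -2=-1→4*; -3=-1→3
ply 4, O at 4 | -2=-1→2; -3=+1→1*
ply 5: 1 is terminal -1 (X); from 10 depth 11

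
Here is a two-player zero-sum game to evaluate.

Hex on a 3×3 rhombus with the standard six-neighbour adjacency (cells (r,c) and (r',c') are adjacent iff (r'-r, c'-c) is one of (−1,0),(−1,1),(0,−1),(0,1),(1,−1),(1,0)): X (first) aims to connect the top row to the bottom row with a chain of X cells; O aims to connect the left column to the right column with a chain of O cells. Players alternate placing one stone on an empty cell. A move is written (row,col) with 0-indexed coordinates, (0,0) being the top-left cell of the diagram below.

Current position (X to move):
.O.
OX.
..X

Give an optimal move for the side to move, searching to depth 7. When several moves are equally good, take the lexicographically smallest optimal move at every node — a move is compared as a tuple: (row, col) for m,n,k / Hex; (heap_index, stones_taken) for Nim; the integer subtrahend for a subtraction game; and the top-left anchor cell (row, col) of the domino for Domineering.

ply 1, X at .O./OX./..X | (0,0)=-1→XO./OX./..X; (0,2)=+1→.OX/OX./..X*; (1,2)=-1→.O./OXX/..X; (2,0)=-1→.O./OX./X.X; (2,1)=-1→.O./OX./.XX
ply 2, O at .OX/OX./..X | (0,0)=-1→OOX/OX./..X*; (1,2)=-1→.OX/OXO/..X; (2,0)=-1→.OX/OX./O.X; (2,1)=-1→.OX/OX./.OX
ply 3, X at OOX/OX./..X | (1,2)=+1→OOX/OXX/..X*; (2,0)=+1→OOX/OX./X.X; (2,1)=+1→OOX/OX./.XX
ply 4: OOX/OXX/..X is terminal -1 (O); from .O./OX./..X depth 7

X's best at [.O./OX./..X]: (0,2)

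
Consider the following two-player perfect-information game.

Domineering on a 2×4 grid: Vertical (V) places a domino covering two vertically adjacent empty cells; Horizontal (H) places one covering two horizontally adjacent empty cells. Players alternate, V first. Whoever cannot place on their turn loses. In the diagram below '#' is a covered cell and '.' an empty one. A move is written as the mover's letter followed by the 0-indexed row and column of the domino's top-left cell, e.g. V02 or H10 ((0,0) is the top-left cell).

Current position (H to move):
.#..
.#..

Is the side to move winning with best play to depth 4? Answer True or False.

H winning at [.#../.#..]: True

[.#../.#..] H move#1: H02:+1/.###/.#..*, H12:+1/.#../.###
[.###/.#..] V move#2: V00:-1/####/##..*
[####/##..] H move#3: H12:+1/####/####*
[####/####] end (terminal -1, V#4); searched .#../.#.. to 4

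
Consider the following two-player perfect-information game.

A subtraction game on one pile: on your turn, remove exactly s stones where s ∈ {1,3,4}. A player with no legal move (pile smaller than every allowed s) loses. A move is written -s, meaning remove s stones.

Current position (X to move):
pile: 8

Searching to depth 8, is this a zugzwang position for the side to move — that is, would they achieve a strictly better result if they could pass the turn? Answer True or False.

zugzwang(8, X) = False

p1 X@[8]: -1[7]+1* -3[5]-1 -4[4]-1
p2 O@[7]: -1[6]-1* -3[4]-1 -4[3]-1
p3 X@[6]: -1[5]-1 -3[3]-1 -4[2]+1*
p4 O@[2]: -1[1]-1*
p5 X@[1]: -1[0]+1*
p6 O@[0] terminal -1; root [8] d8
if X skipped the turn, O would face:
~ p1 O@[8]: -1[7]+1* -3[5]-1 -4[4]-1
~ p2 X@[7]: -1[6]-1* -3[4]-1 -4[3]-1
~ p3 O@[6]: -1[5]-1 -3[3]-1 -4[2]+1*
~ p4 X@[2]: -1[1]-1*
~ p5 O@[1]: -1[0]+1*
~ p6 X@[0] terminal -1; root [8] d8
compare (X): move=+1 vs pass=-1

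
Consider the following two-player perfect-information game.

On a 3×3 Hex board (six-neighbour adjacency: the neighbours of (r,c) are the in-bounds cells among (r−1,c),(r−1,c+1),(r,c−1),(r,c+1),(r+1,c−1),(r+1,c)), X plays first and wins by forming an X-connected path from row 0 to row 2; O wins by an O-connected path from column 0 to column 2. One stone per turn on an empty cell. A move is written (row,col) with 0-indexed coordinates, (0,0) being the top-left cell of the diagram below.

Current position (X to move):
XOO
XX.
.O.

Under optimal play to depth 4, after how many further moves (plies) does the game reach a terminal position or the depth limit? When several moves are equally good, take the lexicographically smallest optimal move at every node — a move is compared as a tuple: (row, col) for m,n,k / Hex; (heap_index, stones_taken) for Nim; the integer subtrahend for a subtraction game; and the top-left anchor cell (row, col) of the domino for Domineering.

ply 1, X at XOO/XX./.O. | (1,2)=+1→XOO/XXX/.O.*; (2,0)=+1→XOO/XX./XO.; (2,2)=+1→XOO/XX./.OX
ply 2, O at XOO/XXX/.O. | (2,0)=-1→XOO/XXX/OO.*; (2,2)=-1→XOO/XXX/.OO
ply 3, X at XOO/XXX/OO. | (2,2)=+1→XOO/XXX/OOX*
ply 4: XOO/XXX/OOX is terminal -1 (O); from XOO/XX./.O. depth 4

PV length from [XOO/XX./.O.]: 3 plies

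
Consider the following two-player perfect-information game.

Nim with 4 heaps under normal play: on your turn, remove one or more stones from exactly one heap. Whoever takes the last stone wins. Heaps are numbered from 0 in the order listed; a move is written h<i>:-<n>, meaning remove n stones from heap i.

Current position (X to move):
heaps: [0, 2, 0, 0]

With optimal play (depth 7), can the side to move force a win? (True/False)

[(0,2,0,0)] X move#1: h1:-1:-1/(0,1,0,0), h1:-2:+1/(0,0,0,0)*
[(0,0,0,0)] end (terminal -1, O#2); searched (0,2,0,0) to 7

X winning at [(0,2,0,0)]: True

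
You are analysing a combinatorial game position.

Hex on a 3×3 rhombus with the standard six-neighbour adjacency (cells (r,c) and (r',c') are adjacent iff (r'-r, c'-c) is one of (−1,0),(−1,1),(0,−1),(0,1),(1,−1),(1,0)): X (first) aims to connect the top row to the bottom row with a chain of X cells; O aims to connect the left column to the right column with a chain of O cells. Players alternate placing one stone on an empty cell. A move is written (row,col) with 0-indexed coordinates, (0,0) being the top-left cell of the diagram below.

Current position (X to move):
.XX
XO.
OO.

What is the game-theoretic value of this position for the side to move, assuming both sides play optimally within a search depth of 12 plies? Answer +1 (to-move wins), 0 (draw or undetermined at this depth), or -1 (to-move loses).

value(.XX/XO./OO., X) = -1

ply 1, X at .XX/XO./OO. | (0,0)=-1→XXX/XO./OO.*; (1,2)=-1→.XX/XOX/OO.; (2,2)=-1→.XX/XO./OOX
ply 2, O at XXX/XO./OO. | (1,2)=+1→XXX/XOO/OO.*; (2,2)=+1→XXX/XO./OOO
ply 3: XXX/XOO/OO. is terminal -1 (X); from .XX/XO./OO. depth 12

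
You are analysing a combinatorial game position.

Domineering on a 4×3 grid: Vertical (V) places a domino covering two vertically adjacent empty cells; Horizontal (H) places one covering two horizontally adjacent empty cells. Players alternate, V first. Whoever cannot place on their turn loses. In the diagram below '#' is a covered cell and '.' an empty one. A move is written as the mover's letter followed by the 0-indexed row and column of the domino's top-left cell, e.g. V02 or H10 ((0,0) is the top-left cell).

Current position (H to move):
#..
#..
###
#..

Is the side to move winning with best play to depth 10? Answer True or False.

p1 H@[#../#../###/#..]: H01[###/#../###/#..]+1* H11[#../###/###/#..]+1 H31[#../#../###/###]-1
p2 V@[###/#../###/#..] terminal -1; root [#../#../###/#..] d10

H winning at [#../#../###/#..]: True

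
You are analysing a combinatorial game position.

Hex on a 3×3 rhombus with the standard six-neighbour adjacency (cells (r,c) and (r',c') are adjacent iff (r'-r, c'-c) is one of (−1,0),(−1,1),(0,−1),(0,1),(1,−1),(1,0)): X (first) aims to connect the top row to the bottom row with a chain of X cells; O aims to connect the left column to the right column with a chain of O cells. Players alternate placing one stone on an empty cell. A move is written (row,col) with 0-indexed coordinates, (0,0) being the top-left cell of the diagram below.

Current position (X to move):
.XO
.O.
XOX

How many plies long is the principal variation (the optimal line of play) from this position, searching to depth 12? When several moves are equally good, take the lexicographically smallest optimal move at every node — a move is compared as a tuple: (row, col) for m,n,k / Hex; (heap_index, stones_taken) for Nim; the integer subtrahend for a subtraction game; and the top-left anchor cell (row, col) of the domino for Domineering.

ply 1, X at .XO/.O./XOX | (0,0)=-1→XXO/.O./XOX; (1,0)=+1→.XO/XO./XOX*; (1,2)=-1→.XO/.OX/XOX
ply 2: .XO/XO./XOX is terminal -1 (O); from .XO/.O./XOX depth 12

PV length from [.XO/.O./XOX]: 1 ply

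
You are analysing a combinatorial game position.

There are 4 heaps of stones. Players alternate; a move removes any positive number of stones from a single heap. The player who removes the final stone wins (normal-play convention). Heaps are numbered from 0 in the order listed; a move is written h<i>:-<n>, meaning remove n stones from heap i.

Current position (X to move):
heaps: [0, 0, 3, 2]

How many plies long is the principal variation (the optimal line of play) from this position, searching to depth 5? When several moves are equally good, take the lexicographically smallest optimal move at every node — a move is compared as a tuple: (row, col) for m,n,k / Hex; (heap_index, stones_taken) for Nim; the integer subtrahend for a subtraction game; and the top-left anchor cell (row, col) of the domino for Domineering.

p1 X@[(0,0,3,2)]: h2:-1[(0,0,2,2)]+1* h2:-2[(0,0,1,2)]-1 h2:-3[(0,0,0,2)]-1 h3:-1[(0,0,3,1)]-1 h3:-2[(0,0,3,0)]-1
p2 O@[(0,0,2,2)]: h2:-1[(0,0,1,2)]-1* h2:-2[(0,0,0,2)]-1 h3:-1[(0,0,2,1)]-1 h3:-2[(0,0,2,0)]-1
p3 X@[(0,0,1,2)]: h2:-1[(0,0,0,2)]-1 h3:-1[(0,0,1,1)]+1* h3:-2[(0,0,1,0)]-1
p4 O@[(0,0,1,1)]: h2:-1[(0,0,0,1)]-1* h3:-1[(0,0,1,0)]-1
p5 X@[(0,0,0,1)]: h3:-1[(0,0,0,0)]+1*
p6 O@[(0,0,0,0)] terminal -1; root [(0,0,3,2)] d5

PV length from [(0,0,3,2)]: 5 plies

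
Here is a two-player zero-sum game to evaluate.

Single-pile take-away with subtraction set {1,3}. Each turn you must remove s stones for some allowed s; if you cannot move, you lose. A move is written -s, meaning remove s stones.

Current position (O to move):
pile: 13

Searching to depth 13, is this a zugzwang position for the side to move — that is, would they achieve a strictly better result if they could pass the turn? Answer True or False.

ply 1, O at 13 | -1=+1→12*; -3=+1→10
ply 2, X at 12 | -1=-1→11*; -3=-1→9
ply 3, O at 11 | -1=+1→10*; -3=+1→8
ply 4, X at 10 | -1=-1→9*; -3=-1→7
ply 5, O at 9 | -1=+1→8*; -3=+1→6
ply 6, X at 8 | -1=-1→7*; -3=-1→5
ply 7, O at 7 | -1=+1→6*; -3=+1→4
ply 8, X at 6 | -1=-1→5*; -3=-1→3
ply 9, O at 5 | -1=+1→4*; -3=+1→2
ply 10, X at 4 | -1=-1→3*; -3=-1→1
ply 11, O at 3 | -1=+1→2*; -3=+1→0
ply 12, X at 2 | -1=-1→1*
ply 13, O at 1 | -1=+1→0*
ply 14: 0 is terminal -1 (X); from 13 depth 13
suppose O passes — search the same position with X to move:
pass> ply 1, X at 13 | -1=+1→12*; -3=+1→10
pass> ply 2, O at 12 | -1=-1→11*; -3=-1→9
pass> ply 3, X at 11 | -1=+1→10*; -3=+1→8
pass> ply 4, O at 10 | -1=-1→9*; -3=-1→7
pass> ply 5, X at 9 | -1=+1→8*; -3=+1→6
pass> ply 6, O at 8 | -1=-1→7*; -3=-1→5
pass> ply 7, X at 7 | -1=+1→6*; -3=+1→4
pass> ply 8, O at 6 | -1=-1→5*; -3=-1→3
pass> ply 9, X at 5 | -1=+1→4*; -3=+1→2
pass> ply 10, O at 4 | -1=-1→3*; -3=-1→1
pass> ply 11, X at 3 | -1=+1→2*; -3=+1→0
pass> ply 12, O at 2 | -1=-1→1*
pass> ply 13, X at 1 | -1=+1→0*
pass> ply 14: 0 is terminal -1 (O); from 13 depth 13
for O: play +1, pass -1

zugzwang(13, O) = False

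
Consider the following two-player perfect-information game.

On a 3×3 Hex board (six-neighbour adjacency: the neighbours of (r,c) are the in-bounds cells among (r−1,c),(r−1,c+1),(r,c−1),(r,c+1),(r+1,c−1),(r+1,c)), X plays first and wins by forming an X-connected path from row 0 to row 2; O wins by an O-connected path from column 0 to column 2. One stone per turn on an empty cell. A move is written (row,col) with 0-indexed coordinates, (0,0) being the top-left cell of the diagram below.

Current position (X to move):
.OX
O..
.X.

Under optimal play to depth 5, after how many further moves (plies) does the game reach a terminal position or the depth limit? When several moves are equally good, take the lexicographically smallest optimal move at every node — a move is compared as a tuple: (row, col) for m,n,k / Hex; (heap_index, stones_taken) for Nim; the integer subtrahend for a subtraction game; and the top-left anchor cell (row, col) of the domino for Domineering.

PV length from [.OX/O../.X.]: 3 plies

[.OX/O../.X.] X move#1: (0,0):+1/XOX/O../.X.*, (1,1):+1/.OX/OX./.X., (1,2):+1/.OX/O.X/.X., (2,0):+1/.OX/O../XX., (2,2):+1/.OX/O../.XX
[XOX/O../.X.] O move#2: (1,1):-1/XOX/OO./.X.*, (1,2):-1/XOX/O.O/.X., (2,0):-1/XOX/O../OX., (2,2):-1/XOX/O../.XO
[XOX/OO./.X.] X move#3: (1,2):+1/XOX/OOX/.X.*, (2,0):-1/XOX/OO./XX., (2,2):-1/XOX/OO./.XX
[XOX/OOX/.X.] end (terminal -1, O#4); searched .OX/O../.X. to 5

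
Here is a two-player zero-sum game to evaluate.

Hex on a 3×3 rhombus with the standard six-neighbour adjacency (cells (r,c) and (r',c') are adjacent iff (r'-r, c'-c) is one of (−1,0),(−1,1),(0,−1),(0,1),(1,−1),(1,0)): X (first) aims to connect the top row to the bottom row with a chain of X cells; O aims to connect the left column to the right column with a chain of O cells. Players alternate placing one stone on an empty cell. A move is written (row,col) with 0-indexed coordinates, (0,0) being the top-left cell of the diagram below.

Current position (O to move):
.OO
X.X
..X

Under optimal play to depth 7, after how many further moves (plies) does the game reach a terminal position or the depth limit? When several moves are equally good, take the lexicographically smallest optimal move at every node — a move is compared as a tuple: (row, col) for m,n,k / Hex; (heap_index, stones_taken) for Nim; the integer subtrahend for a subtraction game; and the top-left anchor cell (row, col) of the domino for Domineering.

[.OO/X.X/..X] O move#1: (0,0):+1/OOO/X.X/..X*, (1,1):+1/.OO/XOX/..X, (2,0):+1/.OO/X.X/O.X, (2,1):-1/.OO/X.X/.OX
[OOO/X.X/..X] end (terminal -1, X#2); searched .OO/X.X/..X to 7

PV length from [.OO/X.X/..X]: 1 ply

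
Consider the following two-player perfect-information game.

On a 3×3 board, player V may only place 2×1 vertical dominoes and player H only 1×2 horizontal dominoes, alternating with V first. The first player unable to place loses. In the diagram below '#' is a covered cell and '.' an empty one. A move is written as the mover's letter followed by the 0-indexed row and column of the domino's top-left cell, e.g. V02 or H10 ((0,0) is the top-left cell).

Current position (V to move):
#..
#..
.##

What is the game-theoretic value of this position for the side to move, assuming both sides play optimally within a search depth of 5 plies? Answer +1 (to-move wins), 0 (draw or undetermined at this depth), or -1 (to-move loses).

value(#../#../.##, V) = +1

[#../#../.##] V move#1: V01:+1/##./##./.##*, V02:+1/#.#/#.#/.##
[##./##./.##] end (terminal -1, H#2); searched #../#../.## to 5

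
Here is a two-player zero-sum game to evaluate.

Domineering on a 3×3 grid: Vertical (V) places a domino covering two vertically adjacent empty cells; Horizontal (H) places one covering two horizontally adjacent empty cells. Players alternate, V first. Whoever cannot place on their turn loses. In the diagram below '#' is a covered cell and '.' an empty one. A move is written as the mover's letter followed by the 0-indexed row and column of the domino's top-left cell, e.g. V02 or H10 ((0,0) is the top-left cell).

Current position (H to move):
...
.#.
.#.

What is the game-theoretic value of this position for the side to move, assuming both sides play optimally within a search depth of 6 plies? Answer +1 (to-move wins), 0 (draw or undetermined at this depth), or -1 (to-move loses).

value(.../.#./.#., H) = -1

ply 1, H at .../.#./.#. | H00=-1→##./.#./.#.*; H01=-1→.##/.#./.#.
ply 2, V at ##./.#./.#. | V02=+1→###/.##/.#.*; V10=+1→##./##./##.; V12=+1→##./.##/.##
ply 3: ###/.##/.#. is terminal -1 (H); from .../.#./.#. depth 6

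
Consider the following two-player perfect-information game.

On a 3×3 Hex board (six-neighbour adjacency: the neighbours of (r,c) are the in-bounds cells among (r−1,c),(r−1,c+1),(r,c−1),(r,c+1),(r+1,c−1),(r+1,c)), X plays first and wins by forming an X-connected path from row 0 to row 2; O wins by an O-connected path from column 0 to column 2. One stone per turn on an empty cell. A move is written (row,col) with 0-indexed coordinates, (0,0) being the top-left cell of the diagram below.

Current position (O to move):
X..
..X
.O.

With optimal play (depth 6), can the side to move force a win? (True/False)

[X../..X/.O.] O move#1: (0,1):-1/XO./..X/.O., (0,2):-1/X.O/..X/.O., (1,0):-1/X../O.X/.O., (1,1):+1/X../.OX/.O.*, (2,0):-1/X../..X/OO., (2,2):-1/X../..X/.OO
[X../.OX/.O.] X move#2: (0,1):-1/XX./.OX/.O.*, (0,2):-1/X.X/.OX/.O., (1,0):-1/X../XOX/.O., (2,0):-1/X../.OX/XO., (2,2):-1/X../.OX/.OX
[XX./.OX/.O.] O move#3: (0,2):+1/XXO/.OX/.O.*, (1,0):+1/XX./OOX/.O., (2,0):+1/XX./.OX/OO., (2,2):+1/XX./.OX/.OO
[XXO/.OX/.O.] X move#4: (1,0):-1/XXO/XOX/.O.*, (2,0):-1/XXO/.OX/XO., (2,2):-1/XXO/.OX/.OX
[XXO/XOX/.O.] O move#5: (2,0):+1/XXO/XOX/OO.*, (2,2):-1/XXO/XOX/.OO
[XXO/XOX/OO.] end (terminal -1, X#6); searched X../..X/.O. to 6

O winning at [X../..X/.O.]: True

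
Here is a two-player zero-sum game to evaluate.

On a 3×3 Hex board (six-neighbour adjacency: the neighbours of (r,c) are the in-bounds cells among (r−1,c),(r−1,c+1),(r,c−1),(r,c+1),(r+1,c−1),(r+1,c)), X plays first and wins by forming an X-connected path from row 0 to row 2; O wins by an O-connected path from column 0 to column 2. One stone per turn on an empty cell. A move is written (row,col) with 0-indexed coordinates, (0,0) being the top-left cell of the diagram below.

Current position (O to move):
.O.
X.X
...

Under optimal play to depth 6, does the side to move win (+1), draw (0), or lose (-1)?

value(.O./X.X/..., O) = -1

p1 O@[.O./X.X/...]: (0,0)[OO./X.X/...]-1* (0,2)[.OO/X.X/...]-1 (1,1)[.O./XOX/...]-1 (2,0)[.O./X.X/O..]-1 (2,1)[.O./X.X/.O.]-1 (2,2)[.O./X.X/..O]-1
p2 X@[OO./X.X/...]: (0,2)[OOX/X.X/...]+1* (1,1)[OO./XXX/...]-1 (2,0)[OO./X.X/X..]-1 (2,1)[OO./X.X/.X.]-1 (2,2)[OO./X.X/..X]-1
p3 O@[OOX/X.X/...]: (1,1)[OOX/XOX/...]-1* (2,0)[OOX/X.X/O..]-1 (2,1)[OOX/X.X/.O.]-1 (2,2)[OOX/X.X/..O]-1
p4 X@[OOX/XOX/...]: (2,0)[OOX/XOX/X..]+1* (2,1)[OOX/XOX/.X.]+1 (2,2)[OOX/XOX/..X]+1
p5 O@[OOX/XOX/X..]: (2,1)[OOX/XOX/XO.]-1* (2,2)[OOX/XOX/X.O]-1
p6 X@[OOX/XOX/XO.]: (2,2)[OOX/XOX/XOX]+1*
p7 O@[OOX/XOX/XOX] terminal -1; root [.O./X.X/...] d6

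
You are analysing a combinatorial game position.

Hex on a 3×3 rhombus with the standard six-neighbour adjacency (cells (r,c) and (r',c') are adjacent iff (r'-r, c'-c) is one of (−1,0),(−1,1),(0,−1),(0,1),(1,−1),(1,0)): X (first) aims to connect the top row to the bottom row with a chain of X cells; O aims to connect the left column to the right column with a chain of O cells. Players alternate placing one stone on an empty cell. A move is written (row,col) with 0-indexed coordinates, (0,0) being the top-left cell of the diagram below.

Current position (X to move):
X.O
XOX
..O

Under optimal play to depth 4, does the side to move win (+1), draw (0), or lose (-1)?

value(X.O/XOX/..O, X) = +1

[X.O/XOX/..O] X move#1: (0,1):-1/XXO/XOX/..O, (2,0):+1/X.O/XOX/X.O*, (2,1):-1/X.O/XOX/.XO
[X.O/XOX/X.O] end (terminal -1, O#2); searched X.O/XOX/..O to 4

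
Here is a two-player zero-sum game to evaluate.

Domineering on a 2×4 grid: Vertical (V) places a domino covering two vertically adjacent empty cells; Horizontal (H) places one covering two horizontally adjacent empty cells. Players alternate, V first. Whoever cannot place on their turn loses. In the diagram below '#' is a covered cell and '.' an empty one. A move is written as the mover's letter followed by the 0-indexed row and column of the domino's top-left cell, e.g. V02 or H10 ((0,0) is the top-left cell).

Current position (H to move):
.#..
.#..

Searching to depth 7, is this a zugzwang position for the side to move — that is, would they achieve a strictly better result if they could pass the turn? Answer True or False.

ply 1, H at .#../.#.. | H02=+1→.###/.#..*; H12=+1→.#../.###
ply 2, V at .###/.#.. | V00=-1→####/##..*
ply 3, H at ####/##.. | H12=+1→####/####*
ply 4: ####/#### is terminal -1 (V); from .#../.#.. depth 7
suppose H passes — search the same position with V to move:
pass> ply 1, V at .#../.#.. | V00=-1→##../##..; V02=+1→.##./.##.*; V03=+1→.#.#/.#.#
pass> ply 2: .##./.##. is terminal -1 (H); from .#../.#.. depth 7
for H: play +1, pass -1

zugzwang(.#../.#.., H) = False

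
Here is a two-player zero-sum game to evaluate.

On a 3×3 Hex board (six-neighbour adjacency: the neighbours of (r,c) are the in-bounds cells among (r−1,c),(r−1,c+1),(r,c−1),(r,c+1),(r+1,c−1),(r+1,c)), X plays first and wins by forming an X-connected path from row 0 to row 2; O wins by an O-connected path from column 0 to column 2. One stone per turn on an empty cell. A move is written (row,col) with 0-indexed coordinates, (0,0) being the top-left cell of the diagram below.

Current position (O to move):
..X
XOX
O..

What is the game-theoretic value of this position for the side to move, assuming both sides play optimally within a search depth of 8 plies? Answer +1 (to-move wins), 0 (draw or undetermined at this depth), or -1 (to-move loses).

value(..X/XOX/O.., O) = -1

p1 O@[..X/XOX/O..]: (0,0)[O.X/XOX/O..]-1* (0,1)[.OX/XOX/O..]-1 (2,1)[..X/XOX/OO.]-1 (2,2)[..X/XOX/O.O]-1
p2 X@[O.X/XOX/O..]: (0,1)[OXX/XOX/O..]+1* (2,1)[O.X/XOX/OX.]+1 (2,2)[O.X/XOX/O.X]+1
p3 O@[OXX/XOX/O..]: (2,1)[OXX/XOX/OO.]-1* (2,2)[OXX/XOX/O.O]-1
p4 X@[OXX/XOX/OO.]: (2,2)[OXX/XOX/OOX]+1*
p5 O@[OXX/XOX/OOX] terminal -1; root [..X/XOX/O..] d8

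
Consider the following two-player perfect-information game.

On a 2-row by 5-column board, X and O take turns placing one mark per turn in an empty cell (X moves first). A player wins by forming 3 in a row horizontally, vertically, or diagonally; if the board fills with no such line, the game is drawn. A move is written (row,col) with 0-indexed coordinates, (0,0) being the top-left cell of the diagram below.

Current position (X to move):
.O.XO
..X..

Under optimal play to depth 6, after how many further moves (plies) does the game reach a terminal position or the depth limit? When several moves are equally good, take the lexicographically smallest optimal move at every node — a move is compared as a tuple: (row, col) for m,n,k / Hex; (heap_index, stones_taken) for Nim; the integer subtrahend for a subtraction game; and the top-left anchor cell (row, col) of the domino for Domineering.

[.O.XO/..X..] X move#1: (0,0):+0/XO.XO/..X.., (0,2):+0/.OXXO/..X.., (1,0):+0/.O.XO/X.X.., (1,1):+1/.O.XO/.XX..*, (1,3):+1/.O.XO/..XX., (1,4):+0/.O.XO/..X.X
[.O.XO/.XX..] O move#2: (0,0):-1/OO.XO/.XX..*, (0,2):-1/.OOXO/.XX.., (1,0):-1/.O.XO/OXX.., (1,3):-1/.O.XO/.XXO., (1,4):-1/.O.XO/.XX.O
[OO.XO/.XX..] X move#3: (0,2):+1/OOXXO/.XX..*, (1,0):+1/OO.XO/XXX.., (1,3):+1/OO.XO/.XXX., (1,4):-1/OO.XO/.XX.X
[OOXXO/.XX..] O move#4: (1,0):-1/OOXXO/OXX..*, (1,3):-1/OOXXO/.XXO., (1,4):-1/OOXXO/.XX.O
[OOXXO/OXX..] X move#5: (1,3):+1/OOXXO/OXXX.*, (1,4):+0/OOXXO/OXX.X
[OOXXO/OXXX.] end (terminal -1, O#6); searched .O.XO/..X.. to 6

PV length from [.O.XO/..X..]: 5 plies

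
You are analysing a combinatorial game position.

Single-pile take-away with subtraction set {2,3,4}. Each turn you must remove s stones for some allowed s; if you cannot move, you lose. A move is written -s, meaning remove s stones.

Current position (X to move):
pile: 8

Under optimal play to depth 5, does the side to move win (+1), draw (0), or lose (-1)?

ply 1, X at 8 | -2=+1→6*; -3=-1→5; -4=-1→4
ply 2, O at 6 | -2=-1→4*; -3=-1→3; -4=-1→2
ply 3, X at 4 | -2=-1→2; -3=+1→1*; -4=+1→0
ply 4: 1 is terminal -1 (O); from 8 depth 5

value(8, X) = +1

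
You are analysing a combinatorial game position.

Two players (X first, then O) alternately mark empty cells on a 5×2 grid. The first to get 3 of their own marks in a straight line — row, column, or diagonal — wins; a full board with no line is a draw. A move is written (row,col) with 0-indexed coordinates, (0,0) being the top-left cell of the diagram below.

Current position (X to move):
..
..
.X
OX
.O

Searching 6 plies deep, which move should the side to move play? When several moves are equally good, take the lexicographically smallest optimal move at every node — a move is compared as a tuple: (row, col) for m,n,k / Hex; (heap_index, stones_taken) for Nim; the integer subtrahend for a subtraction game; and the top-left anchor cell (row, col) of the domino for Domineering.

X's best at [../../.X/OX/.O]: (1,1)

[../../.X/OX/.O] X move#1: (0,0):+0/X./../.X/OX/.O, (0,1):+0/.X/../.X/OX/.O, (1,0):+0/../X./.X/OX/.O, (1,1):+1/../.X/.X/OX/.O*, (2,0):+0/../../XX/OX/.O, (4,0):+0/../../.X/OX/XO
[../.X/.X/OX/.O] end (terminal -1, O#2); searched ../../.X/OX/.O to 6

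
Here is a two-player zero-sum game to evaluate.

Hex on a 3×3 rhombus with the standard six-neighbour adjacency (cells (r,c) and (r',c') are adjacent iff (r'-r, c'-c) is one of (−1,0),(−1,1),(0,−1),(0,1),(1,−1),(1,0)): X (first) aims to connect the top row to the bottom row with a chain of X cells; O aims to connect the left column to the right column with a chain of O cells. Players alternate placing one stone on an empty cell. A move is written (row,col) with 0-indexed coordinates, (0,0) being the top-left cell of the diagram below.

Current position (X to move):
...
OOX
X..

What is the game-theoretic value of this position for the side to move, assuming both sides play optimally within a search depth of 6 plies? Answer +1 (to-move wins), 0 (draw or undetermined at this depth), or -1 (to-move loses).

value(.../OOX/X.., X) = +1

[.../OOX/X..] X move#1: (0,0):-1/X../OOX/X.., (0,1):-1/.X./OOX/X.., (0,2):+1/..X/OOX/X..*, (2,1):-1/.../OOX/XX., (2,2):-1/.../OOX/X.X
[..X/OOX/X..] O move#2: (0,0):-1/O.X/OOX/X..*, (0,1):-1/.OX/OOX/X.., (2,1):-1/..X/OOX/XO., (2,2):-1/..X/OOX/X.O
[O.X/OOX/X..] X move#3: (0,1):+1/OXX/OOX/X..*, (2,1):+1/O.X/OOX/XX., (2,2):+1/O.X/OOX/X.X
[OXX/OOX/X..] O move#4: (2,1):-1/OXX/OOX/XO.*, (2,2):-1/OXX/OOX/X.O
[OXX/OOX/XO.] X move#5: (2,2):+1/OXX/OOX/XOX*
[OXX/OOX/XOX] end (terminal -1, O#6); searched .../OOX/X.. to 6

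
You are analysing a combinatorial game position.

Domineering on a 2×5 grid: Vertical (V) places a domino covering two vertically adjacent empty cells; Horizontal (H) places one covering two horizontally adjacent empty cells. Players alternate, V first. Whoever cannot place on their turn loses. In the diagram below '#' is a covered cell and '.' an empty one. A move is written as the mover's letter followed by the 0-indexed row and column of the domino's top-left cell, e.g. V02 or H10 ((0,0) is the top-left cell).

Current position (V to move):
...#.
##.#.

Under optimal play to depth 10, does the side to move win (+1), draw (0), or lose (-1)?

p1 V@[...#./##.#.]: V02[..##./####.]+1* V04[...##/##.##]-1
p2 H@[..##./####.]: H00[####./####.]-1*
p3 V@[####./####.]: V04[#####/#####]+1*
p4 H@[#####/#####] terminal -1; root [...#./##.#.] d10

value(...#./##.#., V) = +1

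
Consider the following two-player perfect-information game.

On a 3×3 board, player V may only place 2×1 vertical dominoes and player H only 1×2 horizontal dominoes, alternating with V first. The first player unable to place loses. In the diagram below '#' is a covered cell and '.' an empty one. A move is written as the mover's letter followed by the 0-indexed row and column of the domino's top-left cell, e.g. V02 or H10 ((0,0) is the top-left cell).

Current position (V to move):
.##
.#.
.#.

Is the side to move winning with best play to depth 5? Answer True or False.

[.##/.#./.#.] V move#1: V00:+1/###/##./.#.*, V10:+1/.##/##./##., V12:+1/.##/.##/.##
[###/##./.#.] end (terminal -1, H#2); searched .##/.#./.#. to 5

V winning at [.##/.#./.#.]: True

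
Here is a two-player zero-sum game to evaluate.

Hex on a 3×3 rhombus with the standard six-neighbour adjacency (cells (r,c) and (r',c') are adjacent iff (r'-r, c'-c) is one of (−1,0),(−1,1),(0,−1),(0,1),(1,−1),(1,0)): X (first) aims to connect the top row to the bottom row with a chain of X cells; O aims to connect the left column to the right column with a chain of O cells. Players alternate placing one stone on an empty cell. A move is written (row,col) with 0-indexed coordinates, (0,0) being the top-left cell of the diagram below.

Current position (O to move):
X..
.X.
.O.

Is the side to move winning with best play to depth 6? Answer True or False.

O winning at [X../.X./.O.]: True

[X../.X./.O.] O move#1: (0,1):-1/XO./.X./.O., (0,2):-1/X.O/.X./.O., (1,0):-1/X../OX./.O., (1,2):-1/X../.XO/.O., (2,0):+1/X../.X./OO.*, (2,2):-1/X../.X./.OO
[X../.X./OO.] X move#2: (0,1):-1/XX./.X./OO.*, (0,2):-1/X.X/.X./OO., (1,0):-1/X../XX./OO., (1,2):-1/X../.XX/OO., (2,2):-1/X../.X./OOX
[XX./.X./OO.] O move#3: (0,2):+1/XXO/.X./OO.*, (1,0):+1/XX./OX./OO., (1,2):+1/XX./.XO/OO., (2,2):+1/XX./.X./OOO
[XXO/.X./OO.] X move#4: (1,0):-1/XXO/XX./OO.*, (1,2):-1/XXO/.XX/OO., (2,2):-1/XXO/.X./OOX
[XXO/XX./OO.] O move#5: (1,2):+1/XXO/XXO/OO.*, (2,2):+1/XXO/XX./OOO
[XXO/XXO/OO.] end (terminal -1, X#6); searched X../.X./.O. to 6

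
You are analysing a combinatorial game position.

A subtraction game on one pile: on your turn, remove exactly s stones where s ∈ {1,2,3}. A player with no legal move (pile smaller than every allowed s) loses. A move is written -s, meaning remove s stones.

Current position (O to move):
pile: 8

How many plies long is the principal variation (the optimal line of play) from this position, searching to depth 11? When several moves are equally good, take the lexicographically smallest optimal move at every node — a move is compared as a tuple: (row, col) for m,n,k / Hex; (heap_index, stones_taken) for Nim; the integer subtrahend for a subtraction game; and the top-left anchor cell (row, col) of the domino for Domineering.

PV length from [8]: 4 plies

p1 O@[8]: -1[7]-1* -2[6]-1 -3[5]-1
p2 X@[7]: -1[6]-1 -2[5]-1 -3[4]+1*
p3 O@[4]: -1[3]-1* -2[2]-1 -3[1]-1
p4 X@[3]: -1[2]-1 -2[1]-1 -3[0]+1*
p5 O@[0] terminal -1; root [8] d11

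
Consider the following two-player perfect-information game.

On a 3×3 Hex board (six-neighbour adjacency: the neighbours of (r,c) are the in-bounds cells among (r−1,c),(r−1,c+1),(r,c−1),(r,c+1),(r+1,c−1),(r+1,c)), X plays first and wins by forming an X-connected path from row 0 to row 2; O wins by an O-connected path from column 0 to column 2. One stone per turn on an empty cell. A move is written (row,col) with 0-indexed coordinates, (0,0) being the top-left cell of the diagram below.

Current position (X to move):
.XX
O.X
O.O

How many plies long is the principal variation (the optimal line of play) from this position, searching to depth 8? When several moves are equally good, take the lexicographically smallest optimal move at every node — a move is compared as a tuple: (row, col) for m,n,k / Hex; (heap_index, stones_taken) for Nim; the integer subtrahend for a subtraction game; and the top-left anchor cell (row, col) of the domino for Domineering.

ply 1, X at .XX/O.X/O.O | (0,0)=-1→XXX/O.X/O.O; (1,1)=-1→.XX/OXX/O.O; (2,1)=+1→.XX/O.X/OXO*
ply 2: .XX/O.X/OXO is terminal -1 (O); from .XX/O.X/O.O depth 8

PV length from [.XX/O.X/O.O]: 1 ply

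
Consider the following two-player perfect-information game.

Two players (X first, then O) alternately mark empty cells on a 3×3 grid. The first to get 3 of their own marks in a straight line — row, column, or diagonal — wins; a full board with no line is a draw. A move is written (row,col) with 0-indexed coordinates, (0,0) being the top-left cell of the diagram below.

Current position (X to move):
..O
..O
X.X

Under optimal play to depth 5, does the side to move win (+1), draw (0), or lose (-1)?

value(..O/..O/X.X, X) = +1

p1 X@[..O/..O/X.X]: (0,0)[X.O/..O/X.X]+1* (0,1)[.XO/..O/X.X]+1 (1,0)[..O/X.O/X.X]+1 (1,1)[..O/.XO/X.X]+1 (2,1)[..O/..O/XXX]+1
p2 O@[X.O/..O/X.X]: (0,1)[XOO/..O/X.X]-1* (1,0)[X.O/O.O/X.X]-1 (1,1)[X.O/.OO/X.X]-1 (2,1)[X.O/..O/XOX]-1
p3 X@[XOO/..O/X.X]: (1,0)[XOO/X.O/X.X]+1* (1,1)[XOO/.XO/X.X]+1 (2,1)[XOO/..O/XXX]+1
p4 O@[XOO/X.O/X.X] terminal -1; root [..O/..O/X.X] d5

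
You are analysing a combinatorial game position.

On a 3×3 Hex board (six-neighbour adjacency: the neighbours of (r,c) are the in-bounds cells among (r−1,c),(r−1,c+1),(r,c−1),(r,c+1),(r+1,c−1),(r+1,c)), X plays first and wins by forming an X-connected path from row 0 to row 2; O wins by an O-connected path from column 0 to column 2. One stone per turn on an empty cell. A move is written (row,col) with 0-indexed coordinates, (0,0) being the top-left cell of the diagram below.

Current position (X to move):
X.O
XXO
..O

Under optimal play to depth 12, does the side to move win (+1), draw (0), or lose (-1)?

value(X.O/XXO/..O, X) = +1

ply 1, X at X.O/XXO/..O | (0,1)=+1→XXO/XXO/..O*; (2,0)=+1→X.O/XXO/X.O; (2,1)=+1→X.O/XXO/.XO
ply 2, O at XXO/XXO/..O | (2,0)=-1→XXO/XXO/O.O*; (2,1)=-1→XXO/XXO/.OO
ply 3, X at XXO/XXO/O.O | (2,1)=+1→XXO/XXO/OXO*
ply 4: XXO/XXO/OXO is terminal -1 (O); from X.O/XXO/..O depth 12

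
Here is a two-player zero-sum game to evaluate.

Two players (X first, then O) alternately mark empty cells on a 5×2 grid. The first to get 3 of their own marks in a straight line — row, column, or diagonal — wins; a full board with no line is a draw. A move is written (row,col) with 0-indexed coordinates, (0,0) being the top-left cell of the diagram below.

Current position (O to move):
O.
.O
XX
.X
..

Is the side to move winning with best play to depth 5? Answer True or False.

[O./.O/XX/.X/..] O move#1: (0,1):-1/OO/.O/XX/.X/..*, (1,0):-1/O./OO/XX/.X/.., (3,0):-1/O./.O/XX/OX/.., (4,0):-1/O./.O/XX/.X/O., (4,1):-1/O./.O/XX/.X/.O
[OO/.O/XX/.X/..] X move#2: (1,0):+1/OO/XO/XX/.X/..*, (3,0):+1/OO/.O/XX/XX/.., (4,0):+1/OO/.O/XX/.X/X., (4,1):+1/OO/.O/XX/.X/.X
[OO/XO/XX/.X/..] O move#3: (3,0):-1/OO/XO/XX/OX/..*, (4,0):-1/OO/XO/XX/.X/O., (4,1):-1/OO/XO/XX/.X/.O
[OO/XO/XX/OX/..] X move#4: (4,0):+0/OO/XO/XX/OX/X., (4,1):+1/OO/XO/XX/OX/.X*
[OO/XO/XX/OX/.X] end (terminal -1, O#5); searched O./.O/XX/.X/.. to 5

O winning at [O./.O/XX/.X/..]: False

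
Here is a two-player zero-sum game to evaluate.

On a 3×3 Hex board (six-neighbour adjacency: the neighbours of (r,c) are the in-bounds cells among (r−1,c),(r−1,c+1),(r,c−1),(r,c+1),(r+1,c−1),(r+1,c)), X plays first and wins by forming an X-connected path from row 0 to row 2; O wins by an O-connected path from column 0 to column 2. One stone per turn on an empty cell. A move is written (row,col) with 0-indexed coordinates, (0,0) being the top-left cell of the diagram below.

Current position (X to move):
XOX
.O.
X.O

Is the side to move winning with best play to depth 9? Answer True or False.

[XOX/.O./X.O] X move#1: (1,0):+1/XOX/XO./X.O*, (1,2):+1/XOX/.OX/X.O, (2,1):+1/XOX/.O./XXO
[XOX/XO./X.O] end (terminal -1, O#2); searched XOX/.O./X.O to 9

X winning at [XOX/.O./X.O]: True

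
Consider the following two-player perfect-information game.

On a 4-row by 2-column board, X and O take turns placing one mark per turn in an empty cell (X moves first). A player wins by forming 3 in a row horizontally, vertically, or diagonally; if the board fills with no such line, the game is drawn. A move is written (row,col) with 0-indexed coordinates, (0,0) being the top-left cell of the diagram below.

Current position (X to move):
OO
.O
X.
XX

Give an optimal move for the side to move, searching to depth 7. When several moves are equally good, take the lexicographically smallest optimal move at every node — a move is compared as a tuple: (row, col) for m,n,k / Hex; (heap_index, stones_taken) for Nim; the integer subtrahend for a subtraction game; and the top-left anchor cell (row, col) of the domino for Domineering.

p1 X@[OO/.O/X./XX]: (1,0)[OO/XO/X./XX]+1* (2,1)[OO/.O/XX/XX]+0
p2 O@[OO/XO/X./XX] terminal -1; root [OO/.O/X./XX] d7

X's best at [OO/.O/X./XX]: (1,0)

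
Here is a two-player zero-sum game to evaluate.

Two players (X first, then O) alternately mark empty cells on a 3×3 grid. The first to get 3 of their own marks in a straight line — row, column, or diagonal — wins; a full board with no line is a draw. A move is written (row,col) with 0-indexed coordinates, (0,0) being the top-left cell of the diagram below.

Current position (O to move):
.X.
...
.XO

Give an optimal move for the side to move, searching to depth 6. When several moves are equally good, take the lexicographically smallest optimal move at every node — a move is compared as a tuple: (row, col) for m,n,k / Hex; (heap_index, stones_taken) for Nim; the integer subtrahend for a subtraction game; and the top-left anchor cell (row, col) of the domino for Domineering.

O's best at [.X./.../.XO]: (1,1)

[.X./.../.XO] O move#1: (0,0):-1/OX./.../.XO, (0,2):-1/.XO/.../.XO, (1,0):-1/.X./O../.XO, (1,1):+1/.X./.O./.XO*, (1,2):-1/.X./..O/.XO, (2,0):-1/.X./.../OXO
[.X./.O./.XO] X move#2: (0,0):-1/XX./.O./.XO*, (0,2):-1/.XX/.O./.XO, (1,0):-1/.X./XO./.XO, (1,2):-1/.X./.OX/.XO, (2,0):-1/.X./.O./XXO
[XX./.O./.XO] O move#3: (0,2):+1/XXO/.O./.XO*, (1,0):-1/XX./OO./.XO, (1,2):-1/XX./.OO/.XO, (2,0):-1/XX./.O./OXO
[XXO/.O./.XO] X move#4: (1,0):-1/XXO/XO./.XO*, (1,2):-1/XXO/.OX/.XO, (2,0):-1/XXO/.O./XXO
[XXO/XO./.XO] O move#5: (1,2):+1/XXO/XOO/.XO*, (2,0):+1/XXO/XO./OXO
[XXO/XOO/.XO] end (terminal -1, X#6); searched .X./.../.XO to 6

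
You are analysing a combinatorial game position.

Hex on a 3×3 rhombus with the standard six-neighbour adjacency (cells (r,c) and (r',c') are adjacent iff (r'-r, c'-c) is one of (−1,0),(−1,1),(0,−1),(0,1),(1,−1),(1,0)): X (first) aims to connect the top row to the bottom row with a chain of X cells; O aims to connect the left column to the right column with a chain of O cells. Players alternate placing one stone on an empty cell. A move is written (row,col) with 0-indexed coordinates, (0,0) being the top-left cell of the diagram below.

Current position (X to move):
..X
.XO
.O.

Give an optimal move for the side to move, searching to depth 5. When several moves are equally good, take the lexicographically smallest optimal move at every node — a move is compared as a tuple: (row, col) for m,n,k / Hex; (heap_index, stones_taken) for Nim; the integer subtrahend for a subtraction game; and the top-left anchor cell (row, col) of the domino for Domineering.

X's best at [..X/.XO/.O.]: (2,0)

p1 X@[..X/.XO/.O.]: (0,0)[X.X/.XO/.O.]-1 (0,1)[.XX/.XO/.O.]-1 (1,0)[..X/XXO/.O.]-1 (2,0)[..X/.XO/XO.]+1* (2,2)[..X/.XO/.OX]-1
p2 O@[..X/.XO/XO.] terminal -1; root [..X/.XO/.O.] d5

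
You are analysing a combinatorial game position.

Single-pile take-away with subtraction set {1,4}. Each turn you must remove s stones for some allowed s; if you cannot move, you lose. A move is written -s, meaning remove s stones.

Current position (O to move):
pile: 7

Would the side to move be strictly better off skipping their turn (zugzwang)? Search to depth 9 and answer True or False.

zugzwang(7, O) = True

[7] O move#1: -1:-1/6*, -4:-1/3
[6] X move#2: -1:+1/5*, -4:+1/2
[5] O move#3: -1:-1/4*, -4:-1/1
[4] X move#4: -1:-1/3, -4:+1/0*
[0] end (terminal -1, O#5); searched 7 to 9
pass branch (X moves first from the same position):
  | [7] X move#1: -1:-1/6*, -4:-1/3
  | [6] O move#2: -1:+1/5*, -4:+1/2
  | [5] X move#3: -1:-1/4*, -4:-1/1
  | [4] O move#4: -1:-1/3, -4:+1/0*
  | [0] end (terminal -1, X#5); searched 7 to 9
O moving scores -1; O passing scores +1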